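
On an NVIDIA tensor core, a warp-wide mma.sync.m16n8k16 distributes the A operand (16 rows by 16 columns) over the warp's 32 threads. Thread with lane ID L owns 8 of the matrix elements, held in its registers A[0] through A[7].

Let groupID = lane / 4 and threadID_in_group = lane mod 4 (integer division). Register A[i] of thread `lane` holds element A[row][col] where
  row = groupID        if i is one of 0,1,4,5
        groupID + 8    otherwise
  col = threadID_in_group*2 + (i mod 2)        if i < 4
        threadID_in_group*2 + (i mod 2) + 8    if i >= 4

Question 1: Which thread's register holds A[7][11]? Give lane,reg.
29,5

r=7⇒gr=7,Rb=0  c=11⇒Cb=1,th=1,odd=1
L=7*4+1=29  i=1*4+0*2+1=5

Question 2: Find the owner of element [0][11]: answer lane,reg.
1,5

r: 0->gid=0,r8=0  c: 11->c8=1,tid=1,i&1=1
L=0*4+1=1  i=1*4+0*2+1=5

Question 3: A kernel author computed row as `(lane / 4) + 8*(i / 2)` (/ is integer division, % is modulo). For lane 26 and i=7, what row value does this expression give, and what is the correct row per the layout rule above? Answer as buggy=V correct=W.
`(lane / 4) + 8*(i / 2)`[26,7]→30
L=26→G=26>>2=6, T=26&3=2
[7]→row 6+8=14  col 2·2+1+8=13
row: 30 vs 14

buggy=30 correct=14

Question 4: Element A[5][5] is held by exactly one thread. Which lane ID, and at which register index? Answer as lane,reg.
22,1

r=5→G=5,rhi=0  c=5→chi=0,T=2,p=1
L=5*4+2=22  i=0*4+0*2+1=1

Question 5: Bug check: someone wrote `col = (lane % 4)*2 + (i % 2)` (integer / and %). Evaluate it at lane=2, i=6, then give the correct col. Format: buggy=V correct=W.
`(lane % 4)*2 + (i % 2)`[2,6]->4
L=2->g=2>>2=0, t=2&3=2
[6]->row 0+8=8  col 2·2+0+8=12
col: 4 vs 12

buggy=4 correct=12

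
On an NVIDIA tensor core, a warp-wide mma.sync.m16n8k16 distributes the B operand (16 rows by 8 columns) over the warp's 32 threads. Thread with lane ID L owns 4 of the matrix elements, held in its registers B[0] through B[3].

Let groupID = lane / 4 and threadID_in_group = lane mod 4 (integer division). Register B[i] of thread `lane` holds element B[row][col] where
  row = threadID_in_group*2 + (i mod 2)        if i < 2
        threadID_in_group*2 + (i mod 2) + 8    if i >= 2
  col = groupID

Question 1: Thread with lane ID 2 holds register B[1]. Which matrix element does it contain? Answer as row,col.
5,0

2: gid=0,tid=2
[1] (2*2+1+0,0) = (5,0)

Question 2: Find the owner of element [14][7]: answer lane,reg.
c:7=>grp=7  r:14=>rB=1,tig=3,lo=0
L=7*4+3=31  i=1*2+0=2

31,2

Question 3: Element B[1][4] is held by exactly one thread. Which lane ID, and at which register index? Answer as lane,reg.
c:4=>grp=4  r:1=>rB=0,tig=0,lo=1
L=4*4+0=16  i=0*2+1=1

16,1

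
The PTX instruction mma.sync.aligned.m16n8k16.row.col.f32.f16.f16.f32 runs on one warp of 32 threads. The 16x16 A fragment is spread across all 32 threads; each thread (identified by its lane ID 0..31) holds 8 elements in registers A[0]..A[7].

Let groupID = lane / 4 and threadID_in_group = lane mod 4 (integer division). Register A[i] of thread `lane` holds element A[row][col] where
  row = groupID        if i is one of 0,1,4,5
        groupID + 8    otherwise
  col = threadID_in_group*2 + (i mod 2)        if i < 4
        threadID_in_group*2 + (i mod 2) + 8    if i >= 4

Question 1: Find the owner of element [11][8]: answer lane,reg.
12,6

r:11=>grp=3,rB=1  c:8=>cB=1,tig=0,lo=0
L=3*4+0=12  i=1*4+1*2+0=6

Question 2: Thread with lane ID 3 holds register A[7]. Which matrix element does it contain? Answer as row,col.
8,15

3: gid=0,tid=3
[7] (0+8,3*2+1+8) = (8,15)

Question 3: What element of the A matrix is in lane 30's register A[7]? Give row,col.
15,13

30: grp=7,tig=2
[7] (7+8,2*2+1+8) = (15,13)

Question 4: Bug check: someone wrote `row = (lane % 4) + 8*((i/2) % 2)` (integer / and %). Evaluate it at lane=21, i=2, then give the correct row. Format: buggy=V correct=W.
buggy=9 correct=13

`(lane % 4) + 8*((i/2) % 2)`[21,2]->9
lane 21: gid=5 (21/4), tid=1 (21%4)
i=2: r=5+8=13, c=1*2+0+0=2
row: 9 vs 13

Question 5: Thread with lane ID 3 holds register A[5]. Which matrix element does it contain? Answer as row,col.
lane 3: gr=0 (3/4), th=3 (3%4)
i=5: r=0+0=0, c=3*2+1+8=15

0,15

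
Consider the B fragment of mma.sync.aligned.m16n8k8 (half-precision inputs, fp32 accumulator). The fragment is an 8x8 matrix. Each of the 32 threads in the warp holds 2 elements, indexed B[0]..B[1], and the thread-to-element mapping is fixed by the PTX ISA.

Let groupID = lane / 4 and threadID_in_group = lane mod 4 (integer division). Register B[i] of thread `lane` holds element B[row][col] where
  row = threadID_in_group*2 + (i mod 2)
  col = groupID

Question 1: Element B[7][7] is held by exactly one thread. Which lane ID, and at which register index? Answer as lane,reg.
31,1

c=7→G=7  r=7→T=3,p=1
L=7*4+3=31  i=1=1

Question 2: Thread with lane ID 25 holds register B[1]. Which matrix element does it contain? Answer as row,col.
25: g=6,t=1
[1] (1*2+1,6) = (3,6)

3,6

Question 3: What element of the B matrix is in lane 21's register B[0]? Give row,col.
21: gid=5,tid=1
[0] (1*2+0,5) = (2,5)

2,5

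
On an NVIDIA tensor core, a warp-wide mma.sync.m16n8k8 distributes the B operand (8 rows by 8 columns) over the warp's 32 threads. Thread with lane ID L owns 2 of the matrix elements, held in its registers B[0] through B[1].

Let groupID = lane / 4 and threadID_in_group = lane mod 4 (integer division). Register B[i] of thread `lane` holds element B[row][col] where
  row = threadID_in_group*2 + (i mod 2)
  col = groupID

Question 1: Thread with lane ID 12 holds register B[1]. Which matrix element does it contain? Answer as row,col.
lane 12⇒12/4=3, 12 mod 4=0
i=1  r:2·0+1⇒1  c:3

1,3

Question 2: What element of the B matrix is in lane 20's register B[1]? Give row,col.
lane 20: gid=5 (20/4), tid=0 (20%4)
i=1: r=0*2+1=1, c=gid=5

1,5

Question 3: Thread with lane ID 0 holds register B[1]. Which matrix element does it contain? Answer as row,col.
1,0

lane 0: gr=0 (0/4), th=0 (0%4)
i=1: r=0*2+1=1, c=gr=0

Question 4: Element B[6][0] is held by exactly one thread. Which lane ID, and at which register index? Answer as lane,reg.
3,0

c=0→G=0  r=6→T=3,p=0
L=0*4+3=3  i=0=0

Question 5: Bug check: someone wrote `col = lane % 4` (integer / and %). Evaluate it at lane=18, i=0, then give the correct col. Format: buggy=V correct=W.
buggy=2 correct=4

`lane % 4`[18,0]->2
18: g=4,t=2
[0] (2*2+0,4) = (4,4)
col: 2 vs 4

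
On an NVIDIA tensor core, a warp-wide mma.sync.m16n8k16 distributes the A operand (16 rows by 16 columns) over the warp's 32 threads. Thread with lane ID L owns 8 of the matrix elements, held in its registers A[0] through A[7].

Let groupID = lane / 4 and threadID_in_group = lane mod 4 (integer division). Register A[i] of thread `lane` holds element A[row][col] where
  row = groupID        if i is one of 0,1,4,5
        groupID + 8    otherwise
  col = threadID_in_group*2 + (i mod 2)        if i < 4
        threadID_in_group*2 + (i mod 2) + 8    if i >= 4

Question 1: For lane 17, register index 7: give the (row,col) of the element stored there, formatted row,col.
17: grp=4,tig=1
[7] (4+8,1*2+1+8) = (12,11)

12,11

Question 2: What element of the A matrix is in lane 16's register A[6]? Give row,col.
L=16->g=16>>2=4, t=16&3=0
[6]->row 4+8=12  col 0·2+0+8=8

12,8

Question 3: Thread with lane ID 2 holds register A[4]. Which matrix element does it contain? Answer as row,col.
L=2→G=2>>2=0, T=2&3=2
[4]→row 0+0=0  col 2·2+0+8=12

0,12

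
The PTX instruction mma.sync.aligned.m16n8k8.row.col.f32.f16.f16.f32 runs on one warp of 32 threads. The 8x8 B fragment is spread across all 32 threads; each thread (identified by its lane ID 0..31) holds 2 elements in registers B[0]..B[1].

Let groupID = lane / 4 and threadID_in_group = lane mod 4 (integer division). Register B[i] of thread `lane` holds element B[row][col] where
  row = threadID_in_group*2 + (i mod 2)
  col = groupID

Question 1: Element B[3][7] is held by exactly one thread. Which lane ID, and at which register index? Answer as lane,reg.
c=7->g=7  r=3->t=1,b0=1
L=7*4+1=29  i=1=1

29,1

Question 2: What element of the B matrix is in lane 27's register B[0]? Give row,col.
6,6

L=27→G=27>>2=6, T=27&3=3
[0]→row 3·2+0=6  col G=6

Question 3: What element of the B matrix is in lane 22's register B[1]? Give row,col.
5,5

lane 22: gr=5 (22/4), th=2 (22%4)
i=1: r=2*2+1=5, c=gr=5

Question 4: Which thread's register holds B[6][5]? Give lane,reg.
23,0

c: 5->gid=5  r: 6->tid=3,i&1=0
L=5*4+3=23  i=0=0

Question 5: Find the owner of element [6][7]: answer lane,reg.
c=7⇒gr=7  r=6⇒th=3,odd=0
L=7*4+3=31  i=0=0

31,0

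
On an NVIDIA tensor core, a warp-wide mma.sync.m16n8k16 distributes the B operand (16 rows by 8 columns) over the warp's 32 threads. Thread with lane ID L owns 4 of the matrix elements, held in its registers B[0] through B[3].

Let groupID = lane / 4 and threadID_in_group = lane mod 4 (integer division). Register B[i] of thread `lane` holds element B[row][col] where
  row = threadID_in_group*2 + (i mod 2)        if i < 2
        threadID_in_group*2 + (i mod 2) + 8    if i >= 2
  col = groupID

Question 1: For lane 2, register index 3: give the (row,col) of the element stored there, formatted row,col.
L=2->gid=2>>2=0, tid=2&3=2
[3]->row 2·2+1+8=13  col gid=0

13,0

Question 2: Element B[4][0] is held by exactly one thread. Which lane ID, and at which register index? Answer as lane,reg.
2,0

c=0⇒gr=0  r=4⇒Rb=0,th=2,odd=0
L=0*4+2=2  i=0*2+0=0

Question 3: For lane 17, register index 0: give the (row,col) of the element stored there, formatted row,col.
L=17→G=17>>2=4, T=17&3=1
[0]→row 1·2+0+0=2  col G=4

2,4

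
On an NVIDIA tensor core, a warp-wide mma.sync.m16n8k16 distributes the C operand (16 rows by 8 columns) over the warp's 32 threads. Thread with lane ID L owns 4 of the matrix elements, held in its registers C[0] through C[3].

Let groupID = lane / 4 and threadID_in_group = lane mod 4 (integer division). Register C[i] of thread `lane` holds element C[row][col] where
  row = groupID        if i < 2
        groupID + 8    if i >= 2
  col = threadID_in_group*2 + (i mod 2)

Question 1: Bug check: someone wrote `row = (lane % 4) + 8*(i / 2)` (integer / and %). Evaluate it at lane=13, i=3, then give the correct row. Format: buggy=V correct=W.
`(lane % 4) + 8*(i / 2)`[13,3]->9
lane 13: g=3 (13/4), t=1 (13%4)
i=3: r=3+8=11, c=1*2+1=3
row: 9 vs 11

buggy=9 correct=11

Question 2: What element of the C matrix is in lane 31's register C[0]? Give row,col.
lane 31→31/4=7, 31 mod 4=3
i=0  r:7+0→7  c:2·3+0→6

7,6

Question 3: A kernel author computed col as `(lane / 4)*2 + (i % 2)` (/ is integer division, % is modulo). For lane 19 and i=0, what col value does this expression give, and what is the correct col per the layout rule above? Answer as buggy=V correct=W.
buggy=8 correct=6

`(lane / 4)*2 + (i % 2)`[19,0]⇒8
lane 19⇒19/4=4, 19 mod 4=3
i=0  r:4+0⇒4  c:2·3+0⇒6
col: 8 vs 6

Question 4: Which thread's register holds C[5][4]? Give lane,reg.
r:5=>grp=5,rB=0  c:4=>tig=2,lo=0
L=5*4+2=22  i=0*2+0=0

22,0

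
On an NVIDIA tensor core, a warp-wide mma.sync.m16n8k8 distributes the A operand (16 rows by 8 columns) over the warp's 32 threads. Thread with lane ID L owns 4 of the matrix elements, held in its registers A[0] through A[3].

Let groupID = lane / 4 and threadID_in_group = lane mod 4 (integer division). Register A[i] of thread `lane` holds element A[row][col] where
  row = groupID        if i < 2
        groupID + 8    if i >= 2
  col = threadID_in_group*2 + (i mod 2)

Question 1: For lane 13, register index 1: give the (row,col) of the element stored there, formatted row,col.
3,3

13: G=3,T=1
[1] (3+0,1*2+1) = (3,3)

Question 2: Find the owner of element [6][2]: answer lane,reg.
r=6→G=6,rhi=0  c=2→T=1,p=0
L=6*4+1=25  i=0*2+0=0

25,0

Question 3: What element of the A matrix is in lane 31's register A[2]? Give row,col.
lane 31->31/4=7, 31 mod 4=3
i=2  r:7+8->15  c:2·3+0->6

15,6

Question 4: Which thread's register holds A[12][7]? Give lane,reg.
19,3

r=12->g=4,rb=1  c=7->t=3,b0=1
L=4*4+3=19  i=1*2+1=3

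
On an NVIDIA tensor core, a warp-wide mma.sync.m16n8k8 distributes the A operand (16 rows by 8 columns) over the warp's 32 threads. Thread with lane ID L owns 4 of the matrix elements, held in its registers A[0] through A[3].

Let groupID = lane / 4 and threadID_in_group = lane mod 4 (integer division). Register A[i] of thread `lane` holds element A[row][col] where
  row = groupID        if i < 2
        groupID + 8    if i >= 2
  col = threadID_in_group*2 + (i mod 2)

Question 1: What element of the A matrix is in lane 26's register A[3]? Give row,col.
14,5

lane 26->26/4=6, 26 mod 4=2
i=3  r:6+8->14  c:2·2+1->5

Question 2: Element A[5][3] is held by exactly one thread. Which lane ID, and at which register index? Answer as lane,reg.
r=5⇒gr=5,Rb=0  c=3⇒th=1,odd=1
L=5*4+1=21  i=0*2+1=1

21,1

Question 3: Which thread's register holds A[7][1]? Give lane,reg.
r=7⇒gr=7,Rb=0  c=1⇒th=0,odd=1
L=7*4+0=28  i=0*2+1=1

28,1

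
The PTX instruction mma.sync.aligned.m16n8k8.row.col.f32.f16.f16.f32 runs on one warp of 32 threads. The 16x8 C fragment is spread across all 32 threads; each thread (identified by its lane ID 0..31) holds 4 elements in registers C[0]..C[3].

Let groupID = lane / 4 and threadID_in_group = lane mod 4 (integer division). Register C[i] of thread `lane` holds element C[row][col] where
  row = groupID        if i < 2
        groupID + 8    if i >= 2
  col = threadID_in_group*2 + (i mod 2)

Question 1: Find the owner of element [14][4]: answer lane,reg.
r=14→G=6,rhi=1  c=4→T=2,p=0
L=6*4+2=26  i=1*2+0=2

26,2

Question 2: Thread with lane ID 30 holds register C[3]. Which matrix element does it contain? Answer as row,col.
15,5

lane 30: g=7 (30/4), t=2 (30%4)
i=3: r=7+8=15, c=2*2+1=5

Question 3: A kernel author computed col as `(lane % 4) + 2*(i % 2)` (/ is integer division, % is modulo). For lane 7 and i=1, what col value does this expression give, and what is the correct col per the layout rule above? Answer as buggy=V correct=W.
buggy=5 correct=7

`(lane % 4) + 2*(i % 2)`[7,1]⇒5
7: gr=1,th=3
[1] (1+0,3*2+1) = (1,7)
col: 5 vs 7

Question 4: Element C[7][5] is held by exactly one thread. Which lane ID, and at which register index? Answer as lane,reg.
30,1

r: 7->gid=7,r8=0  c: 5->tid=2,i&1=1
L=7*4+2=30  i=0*2+1=1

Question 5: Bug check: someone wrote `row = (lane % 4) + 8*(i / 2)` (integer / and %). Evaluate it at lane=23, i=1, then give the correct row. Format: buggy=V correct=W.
buggy=3 correct=5

`(lane % 4) + 8*(i / 2)`[23,1]→3
23: G=5,T=3
[1] (5+0,3*2+1) = (5,7)
row: 3 vs 5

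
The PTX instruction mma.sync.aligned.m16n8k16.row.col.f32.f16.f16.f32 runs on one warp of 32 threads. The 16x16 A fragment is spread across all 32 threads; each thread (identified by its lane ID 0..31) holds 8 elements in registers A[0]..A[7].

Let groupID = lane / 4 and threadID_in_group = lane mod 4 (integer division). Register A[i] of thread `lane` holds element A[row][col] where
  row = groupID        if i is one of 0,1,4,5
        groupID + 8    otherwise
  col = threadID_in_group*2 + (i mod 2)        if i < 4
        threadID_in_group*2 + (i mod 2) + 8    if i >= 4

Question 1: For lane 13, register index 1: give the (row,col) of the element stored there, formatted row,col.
L=13->gid=13>>2=3, tid=13&3=1
[1]->row 3+0=3  col 1·2+1+0=3

3,3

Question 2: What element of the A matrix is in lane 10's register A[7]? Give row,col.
10: gid=2,tid=2
[7] (2+8,2*2+1+8) = (10,13)

10,13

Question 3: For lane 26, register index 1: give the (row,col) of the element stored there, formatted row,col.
6,5

lane 26=>26/4=6, 26 mod 4=2
i=1  r:6+0=>6  c:2·2+1+0=>5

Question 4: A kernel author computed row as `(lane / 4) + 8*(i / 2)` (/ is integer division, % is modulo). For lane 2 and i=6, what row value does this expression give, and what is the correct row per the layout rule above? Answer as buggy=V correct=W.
`(lane / 4) + 8*(i / 2)`[2,6]=>24
L=2=>grp=2>>2=0, tig=2&3=2
[6]=>row 0+8=8  col 2·2+0+8=12
row: 24 vs 8

buggy=24 correct=8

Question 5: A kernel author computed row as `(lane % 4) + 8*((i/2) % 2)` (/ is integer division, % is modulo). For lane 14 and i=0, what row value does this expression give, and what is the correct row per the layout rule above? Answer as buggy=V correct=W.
`(lane % 4) + 8*((i/2) % 2)`[14,0]->2
14: gid=3,tid=2
[0] (3+0,2*2+0+0) = (3,4)
row: 2 vs 3

buggy=2 correct=3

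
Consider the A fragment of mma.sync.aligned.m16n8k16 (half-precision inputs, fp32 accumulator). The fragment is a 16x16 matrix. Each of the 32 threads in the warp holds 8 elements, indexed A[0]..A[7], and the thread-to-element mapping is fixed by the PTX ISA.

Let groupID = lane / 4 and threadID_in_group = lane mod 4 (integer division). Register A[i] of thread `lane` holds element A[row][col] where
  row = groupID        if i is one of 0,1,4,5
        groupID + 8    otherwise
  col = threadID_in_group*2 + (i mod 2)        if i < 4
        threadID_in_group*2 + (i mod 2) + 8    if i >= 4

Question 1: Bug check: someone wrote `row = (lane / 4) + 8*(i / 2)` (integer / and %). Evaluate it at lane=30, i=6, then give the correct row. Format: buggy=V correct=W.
buggy=31 correct=15

`(lane / 4) + 8*(i / 2)`[30,6]->31
30: gid=7,tid=2
[6] (7+8,2*2+0+8) = (15,12)
row: 31 vs 15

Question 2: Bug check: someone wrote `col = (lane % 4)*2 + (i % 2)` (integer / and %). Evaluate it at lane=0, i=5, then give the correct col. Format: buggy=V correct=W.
buggy=1 correct=9

`(lane % 4)*2 + (i % 2)`[0,5]->1
lane 0: g=0 (0/4), t=0 (0%4)
i=5: r=0+0=0, c=0*2+1+8=9
col: 1 vs 9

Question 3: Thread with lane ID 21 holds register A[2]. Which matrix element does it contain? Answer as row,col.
lane 21: gid=5 (21/4), tid=1 (21%4)
i=2: r=5+8=13, c=1*2+0+0=2

13,2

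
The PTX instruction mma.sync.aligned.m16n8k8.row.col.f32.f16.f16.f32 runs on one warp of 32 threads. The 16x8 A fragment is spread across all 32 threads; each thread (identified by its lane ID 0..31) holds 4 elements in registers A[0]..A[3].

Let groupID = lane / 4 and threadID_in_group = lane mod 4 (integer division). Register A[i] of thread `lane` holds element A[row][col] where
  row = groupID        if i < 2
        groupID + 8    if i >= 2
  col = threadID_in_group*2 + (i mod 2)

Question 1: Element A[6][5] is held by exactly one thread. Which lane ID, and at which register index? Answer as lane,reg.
26,1

r: 6->gid=6,r8=0  c: 5->tid=2,i&1=1
L=6*4+2=26  i=0*2+1=1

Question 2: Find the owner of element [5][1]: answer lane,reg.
20,1

r:5=>grp=5,rB=0  c:1=>tig=0,lo=1
L=5*4+0=20  i=0*2+1=1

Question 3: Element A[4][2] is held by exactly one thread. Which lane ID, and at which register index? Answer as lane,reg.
17,0

r=4→G=4,rhi=0  c=2→T=1,p=0
L=4*4+1=17  i=0*2+0=0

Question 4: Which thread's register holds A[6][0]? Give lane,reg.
24,0

r=6->g=6,rb=0  c=0->t=0,b0=0
L=6*4+0=24  i=0*2+0=0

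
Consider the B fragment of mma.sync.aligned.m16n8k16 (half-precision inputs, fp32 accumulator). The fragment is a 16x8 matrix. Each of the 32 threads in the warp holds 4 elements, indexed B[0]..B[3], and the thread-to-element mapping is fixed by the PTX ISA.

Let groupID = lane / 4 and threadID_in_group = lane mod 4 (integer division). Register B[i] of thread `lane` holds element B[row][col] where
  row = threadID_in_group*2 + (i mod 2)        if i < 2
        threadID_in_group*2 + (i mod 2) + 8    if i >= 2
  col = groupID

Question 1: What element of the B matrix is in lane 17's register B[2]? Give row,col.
L=17→G=17>>2=4, T=17&3=1
[2]→row 1·2+0+8=10  col G=4

10,4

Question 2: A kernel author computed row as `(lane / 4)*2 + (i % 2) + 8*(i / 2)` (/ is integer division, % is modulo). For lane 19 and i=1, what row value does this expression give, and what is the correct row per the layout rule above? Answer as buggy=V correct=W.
`(lane / 4)*2 + (i % 2) + 8*(i / 2)`[19,1]→9
L=19→G=19>>2=4, T=19&3=3
[1]→row 3·2+1+0=7  col G=4
row: 9 vs 7

buggy=9 correct=7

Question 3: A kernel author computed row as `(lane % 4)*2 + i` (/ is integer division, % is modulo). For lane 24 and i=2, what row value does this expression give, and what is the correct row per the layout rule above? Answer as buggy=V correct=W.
`(lane % 4)*2 + i`[24,2]=>2
lane 24: grp=6 (24/4), tig=0 (24%4)
i=2: r=0*2+0+8=8, c=grp=6
row: 2 vs 8

buggy=2 correct=8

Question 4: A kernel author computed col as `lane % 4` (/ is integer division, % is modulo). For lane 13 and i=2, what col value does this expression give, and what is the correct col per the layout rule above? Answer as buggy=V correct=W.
buggy=1 correct=3

`lane % 4`[13,2]→1
lane 13: G=3 (13/4), T=1 (13%4)
i=2: r=1*2+0+8=10, c=G=3
col: 1 vs 3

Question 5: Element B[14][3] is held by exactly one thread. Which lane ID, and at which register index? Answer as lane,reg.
c=3→G=3  r=14→rhi=1,T=3,p=0
L=3*4+3=15  i=1*2+0=2

15,2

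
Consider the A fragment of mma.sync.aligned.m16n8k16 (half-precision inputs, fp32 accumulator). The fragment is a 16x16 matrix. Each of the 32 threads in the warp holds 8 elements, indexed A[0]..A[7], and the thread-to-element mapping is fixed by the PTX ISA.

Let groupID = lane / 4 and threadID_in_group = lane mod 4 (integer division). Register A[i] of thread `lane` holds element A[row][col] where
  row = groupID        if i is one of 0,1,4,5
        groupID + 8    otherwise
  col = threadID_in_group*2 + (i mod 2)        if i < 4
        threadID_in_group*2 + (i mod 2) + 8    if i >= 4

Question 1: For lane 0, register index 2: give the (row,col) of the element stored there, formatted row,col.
8,0

0: g=0,t=0
[2] (0+8,0*2+0+0) = (8,0)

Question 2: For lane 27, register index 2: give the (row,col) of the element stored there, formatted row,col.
lane 27: gid=6 (27/4), tid=3 (27%4)
i=2: r=6+8=14, c=3*2+0+0=6

14,6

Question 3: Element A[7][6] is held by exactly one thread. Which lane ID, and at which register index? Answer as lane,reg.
31,0

r: 7->gid=7,r8=0  c: 6->c8=0,tid=3,i&1=0
L=7*4+3=31  i=0*4+0*2+0=0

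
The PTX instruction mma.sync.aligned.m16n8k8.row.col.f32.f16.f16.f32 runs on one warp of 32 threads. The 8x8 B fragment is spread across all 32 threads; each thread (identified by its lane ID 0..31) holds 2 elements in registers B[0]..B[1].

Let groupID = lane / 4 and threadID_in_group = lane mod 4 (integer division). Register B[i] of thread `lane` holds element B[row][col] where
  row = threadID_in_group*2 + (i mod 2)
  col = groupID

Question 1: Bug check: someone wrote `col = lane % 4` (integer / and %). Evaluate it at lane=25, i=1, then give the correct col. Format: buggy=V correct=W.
buggy=1 correct=6

`lane % 4`[25,1]⇒1
lane 25⇒25/4=6, 25 mod 4=1
i=1  r:2·1+1⇒3  c:6
col: 1 vs 6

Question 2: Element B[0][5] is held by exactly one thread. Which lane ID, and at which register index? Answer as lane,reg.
20,0

c:5=>grp=5  r:0=>tig=0,lo=0
L=5*4+0=20  i=0=0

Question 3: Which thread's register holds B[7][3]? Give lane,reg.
c=3→G=3  r=7→T=3,p=1
L=3*4+3=15  i=1=1

15,1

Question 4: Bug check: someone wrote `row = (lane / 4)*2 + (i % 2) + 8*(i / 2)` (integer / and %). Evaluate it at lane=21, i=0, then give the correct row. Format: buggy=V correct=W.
buggy=10 correct=2

`(lane / 4)*2 + (i % 2) + 8*(i / 2)`[21,0]⇒10
lane 21: gr=5 (21/4), th=1 (21%4)
i=0: r=1*2+0=2, c=gr=5
row: 10 vs 2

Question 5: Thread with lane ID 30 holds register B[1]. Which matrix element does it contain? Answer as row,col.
5,7

lane 30⇒30/4=7, 30 mod 4=2
i=1  r:2·2+1⇒5  c:7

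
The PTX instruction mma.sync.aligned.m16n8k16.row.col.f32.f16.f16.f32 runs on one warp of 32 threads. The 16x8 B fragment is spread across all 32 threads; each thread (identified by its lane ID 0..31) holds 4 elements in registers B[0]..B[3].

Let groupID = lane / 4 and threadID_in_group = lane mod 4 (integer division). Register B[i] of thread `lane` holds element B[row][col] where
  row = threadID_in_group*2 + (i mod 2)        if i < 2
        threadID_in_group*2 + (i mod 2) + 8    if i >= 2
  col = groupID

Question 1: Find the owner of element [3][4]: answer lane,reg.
c:4=>grp=4  r:3=>rB=0,tig=1,lo=1
L=4*4+1=17  i=0*2+1=1

17,1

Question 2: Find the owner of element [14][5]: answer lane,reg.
23,2

c: 5->gid=5  r: 14->r8=1,tid=3,i&1=0
L=5*4+3=23  i=1*2+0=2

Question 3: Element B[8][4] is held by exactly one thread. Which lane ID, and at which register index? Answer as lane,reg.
c=4⇒gr=4  r=8⇒Rb=1,th=0,odd=0
L=4*4+0=16  i=1*2+0=2

16,2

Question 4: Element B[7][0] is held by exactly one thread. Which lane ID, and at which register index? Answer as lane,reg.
c:0=>grp=0  r:7=>rB=0,tig=3,lo=1
L=0*4+3=3  i=0*2+1=1

3,1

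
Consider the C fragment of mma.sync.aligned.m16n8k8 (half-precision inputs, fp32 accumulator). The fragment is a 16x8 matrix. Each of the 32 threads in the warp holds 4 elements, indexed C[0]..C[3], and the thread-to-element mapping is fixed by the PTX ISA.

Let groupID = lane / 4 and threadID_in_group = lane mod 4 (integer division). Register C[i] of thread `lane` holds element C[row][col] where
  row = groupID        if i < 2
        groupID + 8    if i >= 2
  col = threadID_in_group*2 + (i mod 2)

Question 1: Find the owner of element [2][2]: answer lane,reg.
9,0

r:2=>grp=2,rB=0  c:2=>tig=1,lo=0
L=2*4+1=9  i=0*2+0=0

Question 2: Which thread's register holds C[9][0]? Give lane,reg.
r:9=>grp=1,rB=1  c:0=>tig=0,lo=0
L=1*4+0=4  i=1*2+0=2

4,2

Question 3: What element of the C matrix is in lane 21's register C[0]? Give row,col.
L=21->gid=21>>2=5, tid=21&3=1
[0]->row 5+0=5  col 1·2+0=2

5,2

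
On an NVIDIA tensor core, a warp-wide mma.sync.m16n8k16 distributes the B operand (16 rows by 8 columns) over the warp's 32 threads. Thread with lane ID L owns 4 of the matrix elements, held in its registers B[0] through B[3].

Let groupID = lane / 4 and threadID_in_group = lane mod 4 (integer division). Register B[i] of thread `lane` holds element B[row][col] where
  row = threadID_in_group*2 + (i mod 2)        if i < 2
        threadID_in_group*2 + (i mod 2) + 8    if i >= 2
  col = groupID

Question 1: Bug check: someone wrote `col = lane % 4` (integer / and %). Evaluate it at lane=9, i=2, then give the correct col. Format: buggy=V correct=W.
buggy=1 correct=2

`lane % 4`[9,2]⇒1
lane 9⇒9/4=2, 9 mod 4=1
i=2  r:2·1+0+8⇒10  c:2
col: 1 vs 2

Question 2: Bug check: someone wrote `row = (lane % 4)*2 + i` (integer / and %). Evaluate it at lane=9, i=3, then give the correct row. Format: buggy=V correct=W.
`(lane % 4)*2 + i`[9,3]->5
L=9->gid=9>>2=2, tid=9&3=1
[3]->row 1·2+1+8=11  col gid=2
row: 5 vs 11

buggy=5 correct=11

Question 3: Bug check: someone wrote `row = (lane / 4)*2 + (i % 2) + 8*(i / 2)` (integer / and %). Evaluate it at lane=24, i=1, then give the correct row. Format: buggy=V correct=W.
`(lane / 4)*2 + (i % 2) + 8*(i / 2)`[24,1]=>13
lane 24: grp=6 (24/4), tig=0 (24%4)
i=1: r=0*2+1+0=1, c=grp=6
row: 13 vs 1

buggy=13 correct=1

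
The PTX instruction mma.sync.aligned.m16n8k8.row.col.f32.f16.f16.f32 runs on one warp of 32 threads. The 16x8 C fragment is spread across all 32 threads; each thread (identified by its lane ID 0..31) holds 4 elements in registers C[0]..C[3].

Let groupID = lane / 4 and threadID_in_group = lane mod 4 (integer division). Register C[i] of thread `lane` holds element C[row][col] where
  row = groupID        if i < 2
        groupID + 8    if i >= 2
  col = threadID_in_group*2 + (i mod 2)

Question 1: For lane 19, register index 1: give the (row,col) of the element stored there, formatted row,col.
lane 19: g=4 (19/4), t=3 (19%4)
i=1: r=4+0=4, c=3*2+1=7

4,7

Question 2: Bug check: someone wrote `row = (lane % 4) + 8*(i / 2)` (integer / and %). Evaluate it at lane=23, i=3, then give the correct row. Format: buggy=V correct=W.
`(lane % 4) + 8*(i / 2)`[23,3]=>11
lane 23=>23/4=5, 23 mod 4=3
i=3  r:5+8=>13  c:2·3+1=>7
row: 11 vs 13

buggy=11 correct=13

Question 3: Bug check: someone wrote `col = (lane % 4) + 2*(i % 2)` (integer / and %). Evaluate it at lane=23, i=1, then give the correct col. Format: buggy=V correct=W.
`(lane % 4) + 2*(i % 2)`[23,1]->5
lane 23->23/4=5, 23 mod 4=3
i=1  r:5+0->5  c:2·3+1->7
col: 5 vs 7

buggy=5 correct=7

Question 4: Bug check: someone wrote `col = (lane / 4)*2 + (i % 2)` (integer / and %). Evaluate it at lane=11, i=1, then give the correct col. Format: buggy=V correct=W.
buggy=5 correct=7

`(lane / 4)*2 + (i % 2)`[11,1]⇒5
lane 11: gr=2 (11/4), th=3 (11%4)
i=1: r=2+0=2, c=3*2+1=7
col: 5 vs 7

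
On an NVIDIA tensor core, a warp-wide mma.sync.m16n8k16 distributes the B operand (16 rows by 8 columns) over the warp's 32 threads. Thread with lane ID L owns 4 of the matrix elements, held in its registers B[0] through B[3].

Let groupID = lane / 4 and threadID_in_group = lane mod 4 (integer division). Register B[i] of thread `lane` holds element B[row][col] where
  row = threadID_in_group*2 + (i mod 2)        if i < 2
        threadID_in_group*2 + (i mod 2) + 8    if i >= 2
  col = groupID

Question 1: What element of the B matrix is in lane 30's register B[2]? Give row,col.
L=30=>grp=30>>2=7, tig=30&3=2
[2]=>row 2·2+0+8=12  col grp=7

12,7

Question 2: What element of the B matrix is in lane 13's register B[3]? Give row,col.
lane 13: gr=3 (13/4), th=1 (13%4)
i=3: r=1*2+1+8=11, c=gr=3

11,3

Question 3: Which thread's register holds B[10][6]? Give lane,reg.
c=6→G=6  r=10→rhi=1,T=1,p=0
L=6*4+1=25  i=1*2+0=2

25,2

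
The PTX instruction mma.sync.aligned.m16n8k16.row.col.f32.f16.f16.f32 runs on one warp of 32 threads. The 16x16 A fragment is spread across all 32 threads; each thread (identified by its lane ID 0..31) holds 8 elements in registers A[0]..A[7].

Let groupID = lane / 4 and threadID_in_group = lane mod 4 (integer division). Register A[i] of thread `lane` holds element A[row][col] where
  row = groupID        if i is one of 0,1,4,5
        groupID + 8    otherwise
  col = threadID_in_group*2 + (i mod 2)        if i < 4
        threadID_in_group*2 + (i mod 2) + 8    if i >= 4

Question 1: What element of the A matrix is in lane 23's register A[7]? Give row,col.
13,15

L=23->gid=23>>2=5, tid=23&3=3
[7]->row 5+8=13  col 3·2+1+8=15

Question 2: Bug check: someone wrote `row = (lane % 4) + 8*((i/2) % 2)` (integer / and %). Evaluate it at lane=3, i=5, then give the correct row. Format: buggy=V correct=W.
`(lane % 4) + 8*((i/2) % 2)`[3,5]->3
lane 3: gid=0 (3/4), tid=3 (3%4)
i=5: r=0+0=0, c=3*2+1+8=15
row: 3 vs 0

buggy=3 correct=0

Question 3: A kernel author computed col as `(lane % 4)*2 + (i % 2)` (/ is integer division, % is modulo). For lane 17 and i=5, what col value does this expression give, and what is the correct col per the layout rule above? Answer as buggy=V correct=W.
buggy=3 correct=11

`(lane % 4)*2 + (i % 2)`[17,5]⇒3
17: gr=4,th=1
[5] (4+0,1*2+1+8) = (4,11)
col: 3 vs 11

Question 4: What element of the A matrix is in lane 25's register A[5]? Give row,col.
6,11

lane 25->25/4=6, 25 mod 4=1
i=5  r:6+0->6  c:2·1+1+8->11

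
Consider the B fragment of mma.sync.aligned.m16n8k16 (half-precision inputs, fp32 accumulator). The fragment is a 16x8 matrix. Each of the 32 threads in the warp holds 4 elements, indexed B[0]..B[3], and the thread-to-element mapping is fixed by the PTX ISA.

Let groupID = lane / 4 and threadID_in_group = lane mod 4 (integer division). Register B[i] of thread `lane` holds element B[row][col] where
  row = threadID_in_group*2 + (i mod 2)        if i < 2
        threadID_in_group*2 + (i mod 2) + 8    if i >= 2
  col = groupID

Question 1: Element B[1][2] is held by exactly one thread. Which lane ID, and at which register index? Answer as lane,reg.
8,1

c: 2->gid=2  r: 1->r8=0,tid=0,i&1=1
L=2*4+0=8  i=0*2+1=1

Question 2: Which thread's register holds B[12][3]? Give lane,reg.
14,2

c=3⇒gr=3  r=12⇒Rb=1,th=2,odd=0
L=3*4+2=14  i=1*2+0=2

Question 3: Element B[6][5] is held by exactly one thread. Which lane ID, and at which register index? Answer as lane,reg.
c=5->g=5  r=6->rb=0,t=3,b0=0
L=5*4+3=23  i=0*2+0=0

23,0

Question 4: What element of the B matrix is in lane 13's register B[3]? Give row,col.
11,3

lane 13->13/4=3, 13 mod 4=1
i=3  r:2·1+1+8->11  c:3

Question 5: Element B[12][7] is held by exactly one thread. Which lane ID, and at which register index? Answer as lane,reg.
30,2

c=7->g=7  r=12->rb=1,t=2,b0=0
L=7*4+2=30  i=1*2+0=2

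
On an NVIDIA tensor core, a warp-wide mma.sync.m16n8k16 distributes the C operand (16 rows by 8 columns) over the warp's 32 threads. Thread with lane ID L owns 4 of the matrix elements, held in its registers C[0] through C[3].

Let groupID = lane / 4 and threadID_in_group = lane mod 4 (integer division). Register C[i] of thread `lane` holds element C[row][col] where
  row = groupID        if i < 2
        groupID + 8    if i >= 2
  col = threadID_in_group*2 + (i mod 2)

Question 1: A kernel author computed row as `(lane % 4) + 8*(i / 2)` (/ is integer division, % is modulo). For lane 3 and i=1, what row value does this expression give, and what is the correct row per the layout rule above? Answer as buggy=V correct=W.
buggy=3 correct=0

`(lane % 4) + 8*(i / 2)`[3,1]->3
lane 3: g=0 (3/4), t=3 (3%4)
i=1: r=0+0=0, c=3*2+1=7
row: 3 vs 0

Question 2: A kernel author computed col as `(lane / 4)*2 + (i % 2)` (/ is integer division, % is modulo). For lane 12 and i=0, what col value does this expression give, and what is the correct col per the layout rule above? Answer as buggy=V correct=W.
buggy=6 correct=0

`(lane / 4)*2 + (i % 2)`[12,0]⇒6
L=12⇒gr=12>>2=3, th=12&3=0
[0]⇒row 3+0=3  col 0·2+0=0
col: 6 vs 0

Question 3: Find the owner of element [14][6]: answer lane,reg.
r=14→G=6,rhi=1  c=6→T=3,p=0
L=6*4+3=27  i=1*2+0=2

27,2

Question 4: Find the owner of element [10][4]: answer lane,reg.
r=10->g=2,rb=1  c=4->t=2,b0=0
L=2*4+2=10  i=1*2+0=2

10,2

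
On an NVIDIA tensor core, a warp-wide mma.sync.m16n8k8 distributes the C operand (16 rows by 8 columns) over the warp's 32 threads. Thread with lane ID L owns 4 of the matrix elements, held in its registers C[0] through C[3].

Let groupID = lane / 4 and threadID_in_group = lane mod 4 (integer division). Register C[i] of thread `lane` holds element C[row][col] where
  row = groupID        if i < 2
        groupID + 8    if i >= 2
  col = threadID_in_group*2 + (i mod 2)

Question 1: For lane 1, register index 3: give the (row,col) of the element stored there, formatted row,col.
L=1->g=1>>2=0, t=1&3=1
[3]->row 0+8=8  col 1·2+1=3

8,3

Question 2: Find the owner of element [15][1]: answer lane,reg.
r=15→G=7,rhi=1  c=1→T=0,p=1
L=7*4+0=28  i=1*2+1=3

28,3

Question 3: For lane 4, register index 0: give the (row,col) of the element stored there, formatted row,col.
1,0

4: gr=1,th=0
[0] (1+0,0*2+0) = (1,0)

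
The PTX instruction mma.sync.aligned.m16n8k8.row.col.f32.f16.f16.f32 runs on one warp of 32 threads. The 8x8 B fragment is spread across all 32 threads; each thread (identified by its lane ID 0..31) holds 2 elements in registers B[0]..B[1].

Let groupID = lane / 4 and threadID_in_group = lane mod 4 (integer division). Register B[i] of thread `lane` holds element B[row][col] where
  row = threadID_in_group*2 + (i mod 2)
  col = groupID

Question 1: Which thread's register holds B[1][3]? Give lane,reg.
c: 3->gid=3  r: 1->tid=0,i&1=1
L=3*4+0=12  i=1=1

12,1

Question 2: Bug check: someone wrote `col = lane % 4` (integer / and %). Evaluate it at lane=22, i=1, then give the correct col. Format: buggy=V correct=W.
`lane % 4`[22,1]⇒2
22: gr=5,th=2
[1] (2*2+1,5) = (5,5)
col: 2 vs 5

buggy=2 correct=5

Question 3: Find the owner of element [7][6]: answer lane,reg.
c=6→G=6  r=7→T=3,p=1
L=6*4+3=27  i=1=1

27,1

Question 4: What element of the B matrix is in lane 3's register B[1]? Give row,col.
L=3⇒gr=3>>2=0, th=3&3=3
[1]⇒row 3·2+1=7  col gr=0

7,0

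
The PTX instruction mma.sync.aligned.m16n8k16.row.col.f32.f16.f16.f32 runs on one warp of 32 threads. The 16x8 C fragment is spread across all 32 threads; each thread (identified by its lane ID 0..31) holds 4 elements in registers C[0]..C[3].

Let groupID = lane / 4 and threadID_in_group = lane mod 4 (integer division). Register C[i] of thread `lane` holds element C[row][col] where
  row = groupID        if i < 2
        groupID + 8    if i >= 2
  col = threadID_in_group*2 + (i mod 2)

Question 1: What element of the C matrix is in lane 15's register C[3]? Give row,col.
lane 15: grp=3 (15/4), tig=3 (15%4)
i=3: r=3+8=11, c=3*2+1=7

11,7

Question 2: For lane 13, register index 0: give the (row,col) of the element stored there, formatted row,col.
lane 13: G=3 (13/4), T=1 (13%4)
i=0: r=3+0=3, c=1*2+0=2

3,2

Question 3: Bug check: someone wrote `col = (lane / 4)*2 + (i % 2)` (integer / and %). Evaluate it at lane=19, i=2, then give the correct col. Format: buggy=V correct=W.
buggy=8 correct=6

`(lane / 4)*2 + (i % 2)`[19,2]->8
lane 19->19/4=4, 19 mod 4=3
i=2  r:4+8->12  c:2·3+0->6
col: 8 vs 6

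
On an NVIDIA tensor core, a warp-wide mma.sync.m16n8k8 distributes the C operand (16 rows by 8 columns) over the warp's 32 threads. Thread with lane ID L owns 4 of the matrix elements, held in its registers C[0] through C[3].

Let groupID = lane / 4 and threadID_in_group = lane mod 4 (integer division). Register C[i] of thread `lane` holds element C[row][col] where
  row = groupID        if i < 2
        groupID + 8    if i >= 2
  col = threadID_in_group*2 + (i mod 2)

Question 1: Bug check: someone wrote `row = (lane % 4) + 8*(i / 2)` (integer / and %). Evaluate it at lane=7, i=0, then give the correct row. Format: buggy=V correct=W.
buggy=3 correct=1

`(lane % 4) + 8*(i / 2)`[7,0]⇒3
L=7⇒gr=7>>2=1, th=7&3=3
[0]⇒row 1+0=1  col 3·2+0=6
row: 3 vs 1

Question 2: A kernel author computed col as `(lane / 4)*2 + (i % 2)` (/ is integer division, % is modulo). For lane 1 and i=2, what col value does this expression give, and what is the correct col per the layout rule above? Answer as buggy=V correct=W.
buggy=0 correct=2

`(lane / 4)*2 + (i % 2)`[1,2]→0
lane 1: G=0 (1/4), T=1 (1%4)
i=2: r=0+8=8, c=1*2+0=2
col: 0 vs 2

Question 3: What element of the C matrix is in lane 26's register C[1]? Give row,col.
L=26->g=26>>2=6, t=26&3=2
[1]->row 6+0=6  col 2·2+1=5

6,5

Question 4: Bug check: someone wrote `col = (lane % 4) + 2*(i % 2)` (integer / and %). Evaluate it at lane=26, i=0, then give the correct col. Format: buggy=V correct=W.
buggy=2 correct=4

`(lane % 4) + 2*(i % 2)`[26,0]→2
26: G=6,T=2
[0] (6+0,2*2+0) = (6,4)
col: 2 vs 4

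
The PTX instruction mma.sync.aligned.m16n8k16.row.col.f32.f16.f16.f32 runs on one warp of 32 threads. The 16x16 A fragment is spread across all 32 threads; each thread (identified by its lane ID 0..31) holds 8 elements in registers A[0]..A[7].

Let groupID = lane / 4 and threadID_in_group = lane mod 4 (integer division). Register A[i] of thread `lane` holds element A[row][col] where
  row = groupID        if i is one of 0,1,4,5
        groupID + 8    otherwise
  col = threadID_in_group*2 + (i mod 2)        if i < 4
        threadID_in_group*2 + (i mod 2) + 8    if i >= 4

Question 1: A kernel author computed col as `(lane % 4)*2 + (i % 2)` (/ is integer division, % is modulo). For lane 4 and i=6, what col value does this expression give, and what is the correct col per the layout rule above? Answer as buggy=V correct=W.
`(lane % 4)*2 + (i % 2)`[4,6]→0
L=4→G=4>>2=1, T=4&3=0
[6]→row 1+8=9  col 0·2+0+8=8
col: 0 vs 8

buggy=0 correct=8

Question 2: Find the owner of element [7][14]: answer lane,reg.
31,4

r: 7->gid=7,r8=0  c: 14->c8=1,tid=3,i&1=0
L=7*4+3=31  i=1*4+0*2+0=4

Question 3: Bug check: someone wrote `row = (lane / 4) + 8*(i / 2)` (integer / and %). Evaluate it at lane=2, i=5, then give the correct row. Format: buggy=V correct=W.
`(lane / 4) + 8*(i / 2)`[2,5]->16
lane 2->2/4=0, 2 mod 4=2
i=5  r:0+0->0  c:2·2+1+8->13
row: 16 vs 0

buggy=16 correct=0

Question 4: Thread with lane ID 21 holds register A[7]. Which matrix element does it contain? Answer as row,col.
13,11

lane 21->21/4=5, 21 mod 4=1
i=7  r:5+8->13  c:2·1+1+8->11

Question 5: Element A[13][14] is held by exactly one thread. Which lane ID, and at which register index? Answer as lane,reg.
23,6

r:13=>grp=5,rB=1  c:14=>cB=1,tig=3,lo=0
L=5*4+3=23  i=1*4+1*2+0=6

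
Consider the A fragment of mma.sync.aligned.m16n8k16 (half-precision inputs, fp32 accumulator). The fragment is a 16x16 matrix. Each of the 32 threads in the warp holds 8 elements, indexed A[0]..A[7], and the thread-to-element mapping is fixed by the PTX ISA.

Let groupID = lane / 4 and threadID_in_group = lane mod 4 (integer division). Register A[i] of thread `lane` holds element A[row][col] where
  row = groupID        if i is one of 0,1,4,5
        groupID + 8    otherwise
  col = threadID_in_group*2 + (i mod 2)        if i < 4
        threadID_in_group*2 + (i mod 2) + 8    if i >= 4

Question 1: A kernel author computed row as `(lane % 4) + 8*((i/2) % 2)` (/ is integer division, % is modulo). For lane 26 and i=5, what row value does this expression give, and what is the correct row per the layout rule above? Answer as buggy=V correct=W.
buggy=2 correct=6

`(lane % 4) + 8*((i/2) % 2)`[26,5]=>2
lane 26=>26/4=6, 26 mod 4=2
i=5  r:6+0=>6  c:2·2+1+8=>13
row: 2 vs 6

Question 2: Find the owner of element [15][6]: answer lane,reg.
31,2

r=15→G=7,rhi=1  c=6→chi=0,T=3,p=0
L=7*4+3=31  i=0*4+1*2+0=2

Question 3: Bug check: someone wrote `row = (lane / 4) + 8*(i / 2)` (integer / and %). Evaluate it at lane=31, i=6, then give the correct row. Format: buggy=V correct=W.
`(lane / 4) + 8*(i / 2)`[31,6]→31
L=31→G=31>>2=7, T=31&3=3
[6]→row 7+8=15  col 3·2+0+8=14
row: 31 vs 15

buggy=31 correct=15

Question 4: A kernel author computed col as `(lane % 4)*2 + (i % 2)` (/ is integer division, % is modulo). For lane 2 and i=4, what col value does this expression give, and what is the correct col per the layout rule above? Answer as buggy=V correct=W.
`(lane % 4)*2 + (i % 2)`[2,4]->4
L=2->g=2>>2=0, t=2&3=2
[4]->row 0+0=0  col 2·2+0+8=12
col: 4 vs 12

buggy=4 correct=12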